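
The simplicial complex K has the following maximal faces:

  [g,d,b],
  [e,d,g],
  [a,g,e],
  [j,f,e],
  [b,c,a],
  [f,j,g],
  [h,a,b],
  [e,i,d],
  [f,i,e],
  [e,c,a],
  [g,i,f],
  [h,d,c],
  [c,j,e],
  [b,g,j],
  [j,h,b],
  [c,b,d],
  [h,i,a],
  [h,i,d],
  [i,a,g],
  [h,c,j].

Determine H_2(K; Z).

H_2 = 0.

Fix the vertex order a < b < c < d < e < f < g < h < i < j and write every simplex with vertices in increasing order. Then dim K = 2 and the simplices of K are:

  0-simplices (10): a, b, c, d, e, f, g, h, i, j
  1-simplices (30): ab, ac, ae, ag, ah, ai, bc, bd, bg, bh, bj, cd, ce, ch, cj, de, dg, dh, di, ef, eg, ei, ej, fg, fi, fj, gi, gj, hi, hj
  2-simplices (20): abc, abh, ace, aeg, agi, ahi, bcd, bdg, bgj, bhj, cdh, cej, chj, deg, dei, dhi, efi, efj, fgi, fgj

so the chain groups are C_0 ≅ Z^10, C_1 ≅ Z^30, C_2 ≅ Z^20.

∂_1: C_1 → C_0 sends each edge [p,q] (with p < q) to q − p.
The resulting 10×30 matrix has rank 9, and its Smith normal form has invariant factors (1,1,1,1,1,1,1,1,1).

The boundary map ∂_2: C_2 → C_1 sends each 2-simplex [p,q,r] to [q,r] − [p,r] + [p,q]. For instance
  ∂bcd = cd − bd + bc,
  ∂abh = bh − ah + ab.
As a 30×20 matrix over Z this has rank 20, with invariant factors (1,1,1,1,1,1,1,1,1,1,1,1,1,1,1,1,1,1,1,2).

Now H_k = ker ∂_k / im ∂_{k+1}, so:

  H_2: rank ker ∂_2 − rank ∂_3 = (20 − 20) − 0 = 0, and there is no ∂_3, so H_2 ≅ 0.

(K is a triangulation of the Klein bottle.)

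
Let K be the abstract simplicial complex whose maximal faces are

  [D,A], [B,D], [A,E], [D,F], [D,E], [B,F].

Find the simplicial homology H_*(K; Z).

Take the total order A < B < D < E < F on the vertex set. Then K (dimension 1) consists of the simplices:

  0-simplices (5): A, B, D, E, F
  1-simplices (6): AD, AE, BD, BF, DE, DF

so the chain groups are C_0 ≅ Z^5, C_1 ≅ Z^6.

Boundary ∂_1: C_1 → C_0 is given by ∂[p,q] = [q] − [p]. For instance
  ∂BF = F − B.
The resulting 5×6 matrix has rank 4, and its Smith normal form has invariant factors (1,1,1,1).

Reading off H_k = ker ∂_k / im ∂_{k+1}:

  H_0: rank C_0 − rank ∂_1 = 5 − 4 = 1, and the invariant factors of ∂_1 are all 1, so H_0 ≅ Z.
  H_1: rank ker ∂_1 − rank ∂_2 = (6 − 4) − 0 = 2, and there is no ∂_2, so H_1 ≅ Z^2.

As a check, the Euler characteristic is 5 − 6 = -1, which agrees with 1 − 2 = -1.

H_0 ≅ Z,  H_1 ≅ Z^2.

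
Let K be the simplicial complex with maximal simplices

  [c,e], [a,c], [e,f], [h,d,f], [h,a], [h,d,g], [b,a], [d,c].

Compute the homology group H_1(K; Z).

H_1 = Z^2.

Order the vertices as a < b < c < d < e < f < g < h. Listing each simplex with vertices in this order, K has dimension 2 with simplices:

  0-simplices (8): a, b, c, d, e, f, g, h
  1-simplices (11): ab, ac, ah, cd, ce, df, dg, dh, ef, fh, gh
  2-simplices (2): dfh, dgh

Hence C_0 ≅ Z^8, C_1 ≅ Z^11, C_2 ≅ Z^2.

∂_1: C_1 → C_0 sends each edge [p,q] (with p < q) to q − p.
The 8×11 boundary matrix has rank 7 and Smith normal form diag(1,1,1,1,1,1,1).

∂_2: C_2 → C_1 acts by ∂[p,q,r] = [q,r] − [p,r] + [p,q]. For instance
  ∂dgh = gh − dh + dg,
  ∂dfh = fh − dh + df.
The 11×2 boundary matrix has rank 2 and Smith normal form diag(1,1).

Reading off H_k = ker ∂_k / im ∂_{k+1}:

  H_1: rank ker ∂_1 − rank ∂_2 = (11 − 7) − 2 = 2, and the invariant factors of ∂_2 are all 1, so H_1 ≅ Z^2.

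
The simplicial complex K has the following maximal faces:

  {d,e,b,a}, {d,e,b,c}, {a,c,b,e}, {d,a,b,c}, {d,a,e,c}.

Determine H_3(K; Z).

H_3 ≅ Z.

Order the vertices as a < b < c < d < e. Listing each simplex with vertices in this order, K has dimension 3 with simplices:

  0-simplices (5): a, b, c, d, e
  1-simplices (10): ab, ac, ad, ae, bc, bd, be, cd, ce, de
  2-simplices (10): abc, abd, abe, acd, ace, ade, bcd, bce, bde, cde
  3-simplices (5): abcd, abce, abde, acde, bcde

giving chain groups C_0 ≅ Z^5, C_1 ≅ Z^10, C_2 ≅ Z^10, C_3 ≅ Z^5.

Boundary ∂_1: C_1 → C_0 maps an edge to its endpoints' difference, ∂[p,q] = q − p. For instance
  ∂ad = d − a.
As a 5×10 matrix over Z this has rank 4, with invariant factors (1,1,1,1).

The boundary map ∂_2: C_2 → C_1 maps a triangle to the signed sum of its edges. For instance
  ∂bce = ce − be + bc,
  ∂abe = be − ae + ab.
This gives a 10×10 integer matrix of rank 6; reducing to Smith normal form yields diagonal entries (1,1,1,1,1,1).

∂_3: C_3 → C_2 sends each 3-simplex σ to the alternating sum Σ_i (−1)^i (σ with its i-th vertex removed). For instance
  ∂abcd = bcd − acd + abd − abc,
  ∂abde = bde − ade + abe − abd.
This gives a 10×5 integer matrix of rank 4; reducing to Smith normal form yields diagonal entries (1,1,1,1).

Reading off H_k = ker ∂_k / im ∂_{k+1}:

  H_3: rank ker ∂_3 − rank ∂_4 = (5 − 4) − 0 = 1, and there is no ∂_4, so H_3 ≅ Z.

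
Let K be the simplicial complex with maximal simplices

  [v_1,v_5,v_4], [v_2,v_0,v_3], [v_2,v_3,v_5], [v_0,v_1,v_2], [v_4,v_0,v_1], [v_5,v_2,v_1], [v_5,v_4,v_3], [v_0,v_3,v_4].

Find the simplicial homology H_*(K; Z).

H_0 ≅ Z,  H_1 = 0,  H_2 ≅ Z.

Take the total order v_0 < v_1 < v_2 < v_3 < v_4 < v_5 on the vertex set. Then K (dimension 2) consists of the simplices:

  0-simplices (6): [v_0], [v_1], [v_2], [v_3], [v_4], [v_5]
  1-simplices (12): [v_0,v_1], [v_0,v_2], [v_0,v_3], [v_0,v_4], [v_1,v_2], [v_1,v_4], [v_1,v_5], [v_2,v_3], [v_2,v_5], [v_3,v_4], [v_3,v_5], [v_4,v_5]
  2-simplices (8): [v_0,v_1,v_2], [v_0,v_1,v_4], [v_0,v_2,v_3], [v_0,v_3,v_4], [v_1,v_2,v_5], [v_1,v_4,v_5], [v_2,v_3,v_5], [v_3,v_4,v_5]

Hence C_0 ≅ Z^6, C_1 ≅ Z^12, C_2 ≅ Z^8.

∂_1: C_1 → C_0 maps an edge to its endpoints' difference, ∂[p,q] = q − p. For instance
  ∂[v_3,v_5] = [v_5] − [v_3].
The resulting 6×12 matrix has rank 5, and its Smith normal form has invariant factors (1,1,1,1,1).

∂_2: C_2 → C_1 sends each 2-simplex [p,q,r] to [q,r] − [p,r] + [p,q]. For instance
  ∂[v_0,v_1,v_2] = [v_1,v_2] − [v_0,v_2] + [v_0,v_1],
  ∂[v_1,v_4,v_5] = [v_4,v_5] − [v_1,v_5] + [v_1,v_4].
The resulting 12×8 matrix has rank 7, and its Smith normal form has invariant factors (1,1,1,1,1,1,1).

From H_k ≅ ker(∂_k) / im(∂_{k+1}) we obtain:

  H_0: rank C_0 − rank ∂_1 = 6 − 5 = 1, and the invariant factors of ∂_1 are all 1, so H_0 = Z.
  H_1: rank ker ∂_1 − rank ∂_2 = (12 − 5) − 7 = 0, and the invariant factors of ∂_2 are all 1, so H_1 = 0.
  H_2: rank ker ∂_2 − rank ∂_3 = (8 − 7) − 0 = 1, and there is no ∂_3, so H_2 = Z.

As a check, the Euler characteristic is 6 − 12 + 8 = 2, which agrees with 1 − 0 + 1 = 2.
(K is a triangulation of the 2-sphere S^2.)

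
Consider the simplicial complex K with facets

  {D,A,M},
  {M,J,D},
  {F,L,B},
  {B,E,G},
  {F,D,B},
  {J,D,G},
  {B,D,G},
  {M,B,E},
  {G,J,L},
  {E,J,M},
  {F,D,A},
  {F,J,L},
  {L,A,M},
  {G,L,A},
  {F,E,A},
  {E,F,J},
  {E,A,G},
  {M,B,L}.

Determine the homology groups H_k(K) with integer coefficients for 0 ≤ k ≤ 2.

H_0 = Z,  H_1 = Z^2,  H_2 = Z.

Fix the vertex order A < B < D < E < F < G < J < L < M and write every simplex with vertices in increasing order. Then dim K = 2 and the simplices of K are:

  0-simplices (9): A, B, D, E, F, G, J, L, M
  1-simplices (27): AD, AE, AF, AG, AL, AM, BD, BE, BF, BG, BL, BM, DF, DG, DJ, DM, EF, EG, EJ, EM, FJ, FL, GJ, GL, JL, JM, LM
  2-simplices (18): ADF, ADM, AEF, AEG, AGL, ALM, BDF, BDG, BEG, BEM, BFL, BLM, DGJ, DJM, EFJ, EJM, FJL, GJL

Hence C_0 ≅ Z^9, C_1 ≅ Z^27, C_2 ≅ Z^18.

Boundary ∂_1: C_1 → C_0 is given by ∂[p,q] = [q] − [p]. For instance
  ∂EF = F − E.
As a 9×27 matrix over Z this has rank 8, with invariant factors (1,1,1,1,1,1,1,1).

∂_2: C_2 → C_1 sends each 2-simplex [p,q,r] to [q,r] − [p,r] + [p,q]. For instance
  ∂ALM = LM − AM + AL,
  ∂EFJ = FJ − EJ + EF.
The 27×18 boundary matrix has rank 17 and Smith normal form diag(1,1,1,1,1,1,1,1,1,1,1,1,1,1,1,1,1).

Reading off H_k = ker ∂_k / im ∂_{k+1}:

  H_0: rank C_0 − rank ∂_1 = 9 − 8 = 1, and the invariant factors of ∂_1 are all 1, so H_0 = Z.
  H_1: rank ker ∂_1 − rank ∂_2 = (27 − 8) − 17 = 2, and the invariant factors of ∂_2 are all 1, so H_1 = Z^2.
  H_2: rank ker ∂_2 − rank ∂_3 = (18 − 17) − 0 = 1, and there is no ∂_3, so H_2 = Z.

As a check, the Euler characteristic is 9 − 27 + 18 = 0, which agrees with 1 − 2 + 1 = 0.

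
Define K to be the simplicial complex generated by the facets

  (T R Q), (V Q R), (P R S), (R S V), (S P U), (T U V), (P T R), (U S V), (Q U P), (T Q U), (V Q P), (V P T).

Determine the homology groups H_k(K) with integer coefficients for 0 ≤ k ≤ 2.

Fix the vertex order P < Q < R < S < T < U < V and write every simplex with vertices in increasing order. Then dim K = 2 and the simplices of K are:

  0-simplices (7): P, Q, R, S, T, U, V
  1-simplices (18): PQ, PR, PS, PT, PU, PV, QR, QT, QU, QV, RS, RT, RV, SU, SV, TU, TV, UV
  2-simplices (12): PQU, PQV, PRS, PRT, PSU, PTV, QRT, QRV, QTU, RSV, SUV, TUV

giving chain groups C_0 ≅ Z^7, C_1 ≅ Z^18, C_2 ≅ Z^12.

Boundary ∂_1: C_1 → C_0 sends each edge [p,q] (with p < q) to q − p. For instance
  ∂QT = T − Q.
The resulting 7×18 matrix has rank 6, and its Smith normal form has invariant factors (1,1,1,1,1,1).

∂_2: C_2 → C_1 sends each 2-simplex [p,q,r] to [q,r] − [p,r] + [p,q]. For instance
  ∂PTV = TV − PV + PT,
  ∂PQU = QU − PU + PQ.
As a 18×12 matrix over Z this has rank 12, with invariant factors (1,1,1,1,1,1,1,1,1,1,1,2).

Computing H_k = (kernel of ∂_k) / (image of ∂_{k+1}):

  H_0: rank C_0 − rank ∂_1 = 7 − 6 = 1, and the invariant factors of ∂_1 are all 1, so H_0 ≅ Z.
  H_1: rank ker ∂_1 − rank ∂_2 = (18 − 6) − 12 = 0, and ∂_2 has invariant factor 2 > 1, so H_1 ≅ Z/2.
  H_2: rank ker ∂_2 − rank ∂_3 = (12 − 12) − 0 = 0, and there is no ∂_3, so H_2 ≅ 0.

(K is a triangulation of the real projective plane RP^2.)

H_0 = Z,  H_1 = Z/2,  H_2 = 0.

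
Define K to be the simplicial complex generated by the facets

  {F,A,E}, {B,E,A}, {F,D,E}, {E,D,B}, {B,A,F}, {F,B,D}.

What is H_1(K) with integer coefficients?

H_1 = 0.

Fix the vertex order A < B < D < E < F and write every simplex with vertices in increasing order. Then dim K = 2 and the simplices of K are:

  0-simplices (5): A, B, D, E, F
  1-simplices (9): AB, AE, AF, BD, BE, BF, DE, DF, EF
  2-simplices (6): ABE, ABF, AEF, BDE, BDF, DEF

Hence C_0 ≅ Z^5, C_1 ≅ Z^9, C_2 ≅ Z^6.

∂_1: C_1 → C_0 maps an edge to its endpoints' difference, ∂[p,q] = q − p.
As a 5×9 matrix over Z this has rank 4, with invariant factors (1,1,1,1).

∂_2: C_2 → C_1 acts by ∂[p,q,r] = [q,r] − [p,r] + [p,q]. For instance
  ∂ABF = BF − AF + AB,
  ∂DEF = EF − DF + DE.
This gives a 9×6 integer matrix of rank 5; reducing to Smith normal form yields diagonal entries (1,1,1,1,1).

From H_k ≅ ker(∂_k) / im(∂_{k+1}) we obtain:

  H_1: rank ker ∂_1 − rank ∂_2 = (9 − 4) − 5 = 0, and the invariant factors of ∂_2 are all 1, so H_1 = 0.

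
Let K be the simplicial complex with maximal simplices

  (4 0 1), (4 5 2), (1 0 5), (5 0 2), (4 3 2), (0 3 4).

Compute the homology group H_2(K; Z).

We work with the vertex ordering 0 < 1 < 2 < 3 < 4 < 5. The simplices of K, each written with vertices in increasing order, are:

  0-simplices (6): [0], [1], [2], [3], [4], [5]
  1-simplices (12): [0,1], [0,2], [0,3], [0,4], [0,5], [1,4], [1,5], [2,3], [2,4], [2,5], [3,4], [4,5]
  2-simplices (6): [0,1,4], [0,1,5], [0,2,5], [0,3,4], [2,3,4], [2,4,5]

so the chain groups are C_0 ≅ Z^6, C_1 ≅ Z^12, C_2 ≅ Z^6.

∂_1: C_1 → C_0 sends each edge [p,q] (with p < q) to q − p.
As a 6×12 matrix over Z this has rank 5, with invariant factors (1,1,1,1,1).

Boundary ∂_2: C_2 → C_1 maps a triangle to the signed sum of its edges. For instance
  ∂[0,1,5] = [1,5] − [0,5] + [0,1],
  ∂[2,3,4] = [3,4] − [2,4] + [2,3].
The resulting 12×6 matrix has rank 6, and its Smith normal form has invariant factors (1,1,1,1,1,1).

From H_k ≅ ker(∂_k) / im(∂_{k+1}) we obtain:

  H_2: rank ker ∂_2 − rank ∂_3 = (6 − 6) − 0 = 0, and there is no ∂_3, so H_2 ≅ 0.

H_2 ≅ 0.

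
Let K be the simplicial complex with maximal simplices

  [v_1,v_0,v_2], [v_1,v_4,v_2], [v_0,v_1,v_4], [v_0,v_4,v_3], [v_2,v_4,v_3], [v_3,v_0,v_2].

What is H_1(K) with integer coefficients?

Order the vertices as v_0 < v_1 < v_2 < v_3 < v_4. Listing each simplex with vertices in this order, K has dimension 2 with simplices:

  0-simplices (5): [v_0], [v_1], [v_2], [v_3], [v_4]
  1-simplices (9): [v_0,v_1], [v_0,v_2], [v_0,v_3], [v_0,v_4], [v_1,v_2], [v_1,v_4], [v_2,v_3], [v_2,v_4], [v_3,v_4]
  2-simplices (6): [v_0,v_1,v_2], [v_0,v_1,v_4], [v_0,v_2,v_3], [v_0,v_3,v_4], [v_1,v_2,v_4], [v_2,v_3,v_4]

Hence C_0 ≅ Z^5, C_1 ≅ Z^9, C_2 ≅ Z^6.

∂_1: C_1 → C_0 is given by ∂[p,q] = [q] − [p]. For instance
  ∂[v_2,v_4] = [v_4] − [v_2].
The 5×9 boundary matrix has rank 4 and Smith normal form diag(1,1,1,1).

∂_2: C_2 → C_1 maps a triangle to the signed sum of its edges. For instance
  ∂[v_1,v_2,v_4] = [v_2,v_4] − [v_1,v_4] + [v_1,v_2],
  ∂[v_2,v_3,v_4] = [v_3,v_4] − [v_2,v_4] + [v_2,v_3].
This gives a 9×6 integer matrix of rank 5; reducing to Smith normal form yields diagonal entries (1,1,1,1,1).

Computing H_k = (kernel of ∂_k) / (image of ∂_{k+1}):

  H_1: rank ker ∂_1 − rank ∂_2 = (9 − 4) − 5 = 0, and the invariant factors of ∂_2 are all 1, so H_1 ≅ 0.

H_1 = 0.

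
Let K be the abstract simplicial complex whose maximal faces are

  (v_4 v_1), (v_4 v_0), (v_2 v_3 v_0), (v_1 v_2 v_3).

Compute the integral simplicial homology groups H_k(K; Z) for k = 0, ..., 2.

We work with the vertex ordering v_0 < v_1 < v_2 < v_3 < v_4. The simplices of K, each written with vertices in increasing order, are:

  0-simplices (5): [v_0], [v_1], [v_2], [v_3], [v_4]
  1-simplices (7): [v_0,v_2], [v_0,v_3], [v_0,v_4], [v_1,v_2], [v_1,v_3], [v_1,v_4], [v_2,v_3]
  2-simplices (2): [v_0,v_2,v_3], [v_1,v_2,v_3]

so the chain groups are C_0 ≅ Z^5, C_1 ≅ Z^7, C_2 ≅ Z^2.

Boundary ∂_1: C_1 → C_0 is given by ∂[p,q] = [q] − [p].
The resulting 5×7 matrix has rank 4, and its Smith normal form has invariant factors (1,1,1,1).

The boundary map ∂_2: C_2 → C_1 maps a triangle to the signed sum of its edges. For instance
  ∂[v_0,v_2,v_3] = [v_2,v_3] − [v_0,v_3] + [v_0,v_2],
  ∂[v_1,v_2,v_3] = [v_2,v_3] − [v_1,v_3] + [v_1,v_2].
As a 7×2 matrix over Z this has rank 2, with invariant factors (1,1).

Now H_k = ker ∂_k / im ∂_{k+1}, so:

  H_0: rank C_0 − rank ∂_1 = 5 − 4 = 1, and the invariant factors of ∂_1 are all 1, so H_0 ≅ Z.
  H_1: rank ker ∂_1 − rank ∂_2 = (7 − 4) − 2 = 1, and the invariant factors of ∂_2 are all 1, so H_1 ≅ Z.
  H_2: rank ker ∂_2 − rank ∂_3 = (2 − 2) − 0 = 0, and there is no ∂_3, so H_2 ≅ 0.

H_0 = Z,  H_1 = Z,  H_2 = 0.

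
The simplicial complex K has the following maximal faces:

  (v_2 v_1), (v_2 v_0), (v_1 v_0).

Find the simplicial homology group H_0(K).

K has 3 vertices, 3 edges.
rank ∂_0 = 0, rank ∂_1 = 2 ⇒ b_0 = 3 − 0 − 2 = 1; all invariant factors of ∂_1 are 1 so no torsion. So H_0 = Z.

H_0 = Z.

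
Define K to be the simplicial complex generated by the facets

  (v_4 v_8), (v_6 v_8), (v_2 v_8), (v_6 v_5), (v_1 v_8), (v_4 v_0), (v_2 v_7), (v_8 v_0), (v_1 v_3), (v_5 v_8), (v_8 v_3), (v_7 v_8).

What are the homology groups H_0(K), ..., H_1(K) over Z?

Fix the vertex order v_0 < v_1 < v_2 < v_3 < v_4 < v_5 < v_6 < v_7 < v_8 and write every simplex with vertices in increasing order. Then dim K = 1 and the simplices of K are:

  0-simplices (9): [v_0], [v_1], [v_2], [v_3], [v_4], [v_5], [v_6], [v_7], [v_8]
  1-simplices (12): [v_0,v_4], [v_0,v_8], [v_1,v_3], [v_1,v_8], [v_2,v_7], [v_2,v_8], [v_3,v_8], [v_4,v_8], [v_5,v_6], [v_5,v_8], [v_6,v_8], [v_7,v_8]

so the chain groups are C_0 ≅ Z^9, C_1 ≅ Z^12.

∂_1: C_1 → C_0 sends each edge [p,q] (with p < q) to q − p. For instance
  ∂[v_2,v_8] = [v_8] − [v_2].
The 9×12 boundary matrix has rank 8 and Smith normal form diag(1,1,1,1,1,1,1,1).

Now H_k = ker ∂_k / im ∂_{k+1}, so:

  H_0: rank C_0 − rank ∂_1 = 9 − 8 = 1, and the invariant factors of ∂_1 are all 1, so H_0 = Z.
  H_1: rank ker ∂_1 − rank ∂_2 = (12 − 8) − 0 = 4, and there is no ∂_2, so H_1 = Z^4.

(K is a triangulation of a wedge of 4 circles.)

H_0 ≅ Z,  H_1 ≅ Z^4.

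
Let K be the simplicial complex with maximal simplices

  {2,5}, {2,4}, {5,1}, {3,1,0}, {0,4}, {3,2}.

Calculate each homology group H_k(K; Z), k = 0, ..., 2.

H_0 = Z,  H_1 = Z^2,  H_2 = 0.

Take the total order 0 < 1 < 2 < 3 < 4 < 5 on the vertex set. Then K (dimension 2) consists of the simplices:

  0-simplices (6): [0], [1], [2], [3], [4], [5]
  1-simplices (8): [0,1], [0,3], [0,4], [1,3], [1,5], [2,3], [2,4], [2,5]
  2-simplices (1): [0,1,3]

Hence C_0 ≅ Z^6, C_1 ≅ Z^8, C_2 ≅ Z^1.

The boundary map ∂_1: C_1 → C_0 sends each edge [p,q] (with p < q) to q − p.
The 6×8 boundary matrix has rank 5 and Smith normal form diag(1,1,1,1,1).

Boundary ∂_2: C_2 → C_1 sends each 2-simplex [p,q,r] to [q,r] − [p,r] + [p,q]. For instance
  ∂[0,1,3] = [1,3] − [0,3] + [0,1].
The 8×1 boundary matrix has rank 1 and Smith normal form diag(1).

Computing H_k = (kernel of ∂_k) / (image of ∂_{k+1}):

  H_0: rank C_0 − rank ∂_1 = 6 − 5 = 1, and the invariant factors of ∂_1 are all 1, so H_0 = Z.
  H_1: rank ker ∂_1 − rank ∂_2 = (8 − 5) − 1 = 2, and the invariant factors of ∂_2 are all 1, so H_1 = Z^2.
  H_2: rank ker ∂_2 − rank ∂_3 = (1 − 1) − 0 = 0, and there is no ∂_3, so H_2 = 0.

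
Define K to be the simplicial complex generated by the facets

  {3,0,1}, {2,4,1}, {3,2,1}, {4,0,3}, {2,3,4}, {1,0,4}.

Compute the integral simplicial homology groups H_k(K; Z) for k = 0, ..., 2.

Fix the vertex order 0 < 1 < 2 < 3 < 4 and write every simplex with vertices in increasing order. Then dim K = 2 and the simplices of K are:

  0-simplices (5): [0], [1], [2], [3], [4]
  1-simplices (9): [0,1], [0,3], [0,4], [1,2], [1,3], [1,4], [2,3], [2,4], [3,4]
  2-simplices (6): [0,1,3], [0,1,4], [0,3,4], [1,2,3], [1,2,4], [2,3,4]

giving chain groups C_0 ≅ Z^5, C_1 ≅ Z^9, C_2 ≅ Z^6.

Boundary ∂_1: C_1 → C_0 is given by ∂[p,q] = [q] − [p]. For instance
  ∂[0,4] = [4] − [0].
This gives a 5×9 integer matrix of rank 4; reducing to Smith normal form yields diagonal entries (1,1,1,1).

The boundary map ∂_2: C_2 → C_1 acts by ∂[p,q,r] = [q,r] − [p,r] + [p,q]. For instance
  ∂[1,2,4] = [2,4] − [1,4] + [1,2],
  ∂[0,1,4] = [1,4] − [0,4] + [0,1].
The 9×6 boundary matrix has rank 5 and Smith normal form diag(1,1,1,1,1).

Reading off H_k = ker ∂_k / im ∂_{k+1}:

  H_0: rank C_0 − rank ∂_1 = 5 − 4 = 1, and the invariant factors of ∂_1 are all 1, so H_0 ≅ Z.
  H_1: rank ker ∂_1 − rank ∂_2 = (9 − 4) − 5 = 0, and the invariant factors of ∂_2 are all 1, so H_1 ≅ 0.
  H_2: rank ker ∂_2 − rank ∂_3 = (6 − 5) − 0 = 1, and there is no ∂_3, so H_2 ≅ Z.

H_0 ≅ Z,  H_1 = 0,  H_2 ≅ Z.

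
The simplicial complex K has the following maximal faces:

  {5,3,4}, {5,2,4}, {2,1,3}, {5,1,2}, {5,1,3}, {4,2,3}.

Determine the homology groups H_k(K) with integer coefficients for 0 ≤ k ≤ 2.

K has 5 vertices, 9 edges, 6 triangles.
rank ∂_0 = 0, rank ∂_1 = 4 ⇒ b_0 = 5 − 0 − 4 = 1; all invariant factors of ∂_1 are 1 so no torsion. So H_0 = Z.
rank ∂_1 = 4, rank ∂_2 = 5 ⇒ b_1 = 9 − 4 − 5 = 0; all invariant factors of ∂_2 are 1 so no torsion. So H_1 = 0.
rank ∂_2 = 5, rank ∂_3 = 0 ⇒ b_2 = 6 − 5 − 0 = 1. So H_2 = Z.

H_0 = Z,  H_1 = 0,  H_2 = Z.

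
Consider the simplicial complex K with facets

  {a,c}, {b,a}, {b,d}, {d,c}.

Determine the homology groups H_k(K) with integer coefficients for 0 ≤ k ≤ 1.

Order the vertices as a < b < c < d. Listing each simplex with vertices in this order, K has dimension 1 with simplices:

  0-simplices (4): a, b, c, d
  1-simplices (4): ab, ac, bd, cd

giving chain groups C_0 ≅ Z^4, C_1 ≅ Z^4.

The boundary map ∂_1: C_1 → C_0 is given by ∂[p,q] = [q] − [p]. For instance
  ∂ac = c − a.
The resulting 4×4 matrix has rank 3, and its Smith normal form has invariant factors (1,1,1).

Reading off H_k = ker ∂_k / im ∂_{k+1}:

  H_0: rank C_0 − rank ∂_1 = 4 − 3 = 1, and the invariant factors of ∂_1 are all 1, so H_0 = Z.
  H_1: rank ker ∂_1 − rank ∂_2 = (4 − 3) − 0 = 1, and there is no ∂_2, so H_1 = Z.

H_0 = Z,  H_1 = Z.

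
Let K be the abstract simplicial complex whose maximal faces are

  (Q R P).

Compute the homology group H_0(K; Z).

H_0 = Z.

K has 3 vertices, 3 edges, 1 triangle.
rank ∂_0 = 0, rank ∂_1 = 2 ⇒ b_0 = 3 − 0 − 2 = 1; all invariant factors of ∂_1 are 1 so no torsion. So H_0 = Z.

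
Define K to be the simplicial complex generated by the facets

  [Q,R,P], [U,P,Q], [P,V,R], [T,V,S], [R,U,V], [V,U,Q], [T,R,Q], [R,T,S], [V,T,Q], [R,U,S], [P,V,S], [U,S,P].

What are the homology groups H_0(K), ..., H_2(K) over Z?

H_0 ≅ Z,  H_1 ≅ Z/2,  H_2 = 0.

We work with the vertex ordering P < Q < R < S < T < U < V. The simplices of K, each written with vertices in increasing order, are:

  0-simplices (7): P, Q, R, S, T, U, V
  1-simplices (18): PQ, PR, PS, PU, PV, QR, QT, QU, QV, RS, RT, RU, RV, ST, SU, SV, TV, UV
  2-simplices (12): PQR, PQU, PRV, PSU, PSV, QRT, QTV, QUV, RST, RSU, RUV, STV

giving chain groups C_0 ≅ Z^7, C_1 ≅ Z^18, C_2 ≅ Z^12.

The boundary map ∂_1: C_1 → C_0 sends each edge [p,q] (with p < q) to q − p. For instance
  ∂RS = S − R.
The 7×18 boundary matrix has rank 6 and Smith normal form diag(1,1,1,1,1,1).

Boundary ∂_2: C_2 → C_1 sends each 2-simplex [p,q,r] to [q,r] − [p,r] + [p,q]. For instance
  ∂QTV = TV − QV + QT,
  ∂RST = ST − RT + RS.
As a 18×12 matrix over Z this has rank 12, with invariant factors (1,1,1,1,1,1,1,1,1,1,1,2).

Now H_k = ker ∂_k / im ∂_{k+1}, so:

  H_0: rank C_0 − rank ∂_1 = 7 − 6 = 1, and the invariant factors of ∂_1 are all 1, so H_0 ≅ Z.
  H_1: rank ker ∂_1 − rank ∂_2 = (18 − 6) − 12 = 0, and ∂_2 has invariant factor 2 > 1, so H_1 ≅ Z/2.
  H_2: rank ker ∂_2 − rank ∂_3 = (12 − 12) − 0 = 0, and there is no ∂_3, so H_2 ≅ 0.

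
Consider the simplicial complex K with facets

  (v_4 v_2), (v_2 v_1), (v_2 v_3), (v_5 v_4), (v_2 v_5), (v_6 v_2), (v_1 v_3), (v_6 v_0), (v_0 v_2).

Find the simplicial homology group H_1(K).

K has 7 vertices, 9 edges.
rank ∂_1 = 6, rank ∂_2 = 0 ⇒ b_1 = 9 − 6 − 0 = 3. So H_1 = Z^3.

H_1 ≅ Z^3.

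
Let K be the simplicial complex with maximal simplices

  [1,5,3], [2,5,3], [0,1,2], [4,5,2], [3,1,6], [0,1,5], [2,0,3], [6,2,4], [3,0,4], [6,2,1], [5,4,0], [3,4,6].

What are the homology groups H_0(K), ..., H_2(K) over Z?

H_0 ≅ Z,  H_1 ≅ Z/2,  H_2 = 0.

Fix the vertex order 0 < 1 < 2 < 3 < 4 < 5 < 6 and write every simplex with vertices in increasing order. Then dim K = 2 and the simplices of K are:

  0-simplices (7): [0], [1], [2], [3], [4], [5], [6]
  1-simplices (18): [0,1], [0,2], [0,3], [0,4], [0,5], [1,2], [1,3], [1,5], [1,6], [2,3], [2,4], [2,5], [2,6], [3,4], [3,5], [3,6], [4,5], [4,6]
  2-simplices (12): [0,1,2], [0,1,5], [0,2,3], [0,3,4], [0,4,5], [1,2,6], [1,3,5], [1,3,6], [2,3,5], [2,4,5], [2,4,6], [3,4,6]

so the chain groups are C_0 ≅ Z^7, C_1 ≅ Z^18, C_2 ≅ Z^12.

Boundary ∂_1: C_1 → C_0 sends each edge [p,q] (with p < q) to q − p. For instance
  ∂[2,5] = [5] − [2].
As a 7×18 matrix over Z this has rank 6, with invariant factors (1,1,1,1,1,1).

The boundary map ∂_2: C_2 → C_1 sends each 2-simplex [p,q,r] to [q,r] − [p,r] + [p,q]. For instance
  ∂[3,4,6] = [4,6] − [3,6] + [3,4],
  ∂[2,4,6] = [4,6] − [2,6] + [2,4].
The resulting 18×12 matrix has rank 12, and its Smith normal form has invariant factors (1,1,1,1,1,1,1,1,1,1,1,2).

From H_k ≅ ker(∂_k) / im(∂_{k+1}) we obtain:

  H_0: rank C_0 − rank ∂_1 = 7 − 6 = 1, and the invariant factors of ∂_1 are all 1, so H_0 = Z.
  H_1: rank ker ∂_1 − rank ∂_2 = (18 − 6) − 12 = 0, and ∂_2 has invariant factor 2 > 1, so H_1 = Z/2.
  H_2: rank ker ∂_2 − rank ∂_3 = (12 − 12) − 0 = 0, and there is no ∂_3, so H_2 = 0.

As a check, the Euler characteristic is 7 − 18 + 12 = 1, which agrees with 1 − 0 + 0 = 1.
(K is a triangulation of the real projective plane RP^2.)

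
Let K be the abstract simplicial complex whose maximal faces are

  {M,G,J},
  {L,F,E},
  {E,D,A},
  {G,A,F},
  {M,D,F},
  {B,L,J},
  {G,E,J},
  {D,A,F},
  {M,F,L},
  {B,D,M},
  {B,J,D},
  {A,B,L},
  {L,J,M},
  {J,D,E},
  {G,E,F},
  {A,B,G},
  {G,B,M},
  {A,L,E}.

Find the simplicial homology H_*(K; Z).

H_0 ≅ Z,  H_1 ≅ Z ⊕ Z_2,  H_2 = 0.

Fix the vertex order A < B < D < E < F < G < J < L < M and write every simplex with vertices in increasing order. Then dim K = 2 and the simplices of K are:

  0-simplices (9): A, B, D, E, F, G, J, L, M
  1-simplices (27): AB, AD, AE, AF, AG, AL, BD, BG, BJ, BL, BM, DE, DF, DJ, DM, EF, EG, EJ, EL, FG, FL, FM, GJ, GM, JL, JM, LM
  2-simplices (18): ABG, ABL, ADE, ADF, AEL, AFG, BDJ, BDM, BGM, BJL, DEJ, DFM, EFG, EFL, EGJ, FLM, GJM, JLM

giving chain groups C_0 ≅ Z^9, C_1 ≅ Z^27, C_2 ≅ Z^18.

The boundary map ∂_1: C_1 → C_0 sends each edge [p,q] (with p < q) to q − p.
The 9×27 boundary matrix has rank 8 and Smith normal form diag(1,1,1,1,1,1,1,1).

The boundary map ∂_2: C_2 → C_1 maps a triangle to the signed sum of its edges. For instance
  ∂FLM = LM − FM + FL,
  ∂ABL = BL − AL + AB.
The 27×18 boundary matrix has rank 18 and Smith normal form diag(1,1,1,1,1,1,1,1,1,1,1,1,1,1,1,1,1,2).

Reading off H_k = ker ∂_k / im ∂_{k+1}:

  H_0: rank C_0 − rank ∂_1 = 9 − 8 = 1, and the invariant factors of ∂_1 are all 1, so H_0 = Z.
  H_1: rank ker ∂_1 − rank ∂_2 = (27 − 8) − 18 = 1, and ∂_2 has invariant factor 2 > 1, so H_1 = Z ⊕ Z_2.
  H_2: rank ker ∂_2 − rank ∂_3 = (18 − 18) − 0 = 0, and there is no ∂_3, so H_2 = 0.

As a check, the Euler characteristic is 9 − 27 + 18 = 0, which agrees with 1 − 1 + 0 = 0.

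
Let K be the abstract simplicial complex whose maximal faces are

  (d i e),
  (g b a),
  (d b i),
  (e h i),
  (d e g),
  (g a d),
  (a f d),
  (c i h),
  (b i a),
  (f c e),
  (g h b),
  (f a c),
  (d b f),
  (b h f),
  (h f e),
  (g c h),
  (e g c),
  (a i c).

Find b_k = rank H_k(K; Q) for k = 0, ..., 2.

b_0 = 1, b_1 = 1, b_2 = 0.

Take the total order a < b < c < d < e < f < g < h < i on the vertex set. Then K (dimension 2) consists of the simplices:

  0-simplices (9): a, b, c, d, e, f, g, h, i
  1-simplices (27): ab, ac, ad, af, ag, ai, bd, bf, bg, bh, bi, ce, cf, cg, ch, ci, de, df, dg, di, ef, eg, eh, ei, fh, gh, hi
  2-simplices (18): abg, abi, acf, aci, adf, adg, bdf, bdi, bfh, bgh, cef, ceg, cgh, chi, deg, dei, efh, ehi

so the chain groups are C_0 ≅ Z^9, C_1 ≅ Z^27, C_2 ≅ Z^18.

∂_1: C_1 → C_0 is given by ∂[p,q] = [q] − [p]. For instance
  ∂cf = f − c.
The resulting 9×27 matrix has rank 8, and its Smith normal form has invariant factors (1,1,1,1,1,1,1,1).

∂_2: C_2 → C_1 sends each 2-simplex [p,q,r] to [q,r] − [p,r] + [p,q]. For instance
  ∂adf = df − af + ad,
  ∂bdi = di − bi + bd.
This gives a 27×18 integer matrix of rank 18; reducing to Smith normal form yields diagonal entries (1,1,1,1,1,1,1,1,1,1,1,1,1,1,1,1,1,2).

From H_k ≅ ker(∂_k) / im(∂_{k+1}) we obtain:

  H_0: rank C_0 − rank ∂_1 = 9 − 8 = 1, and the invariant factors of ∂_1 are all 1, so H_0 ≅ Z.
  H_1: rank ker ∂_1 − rank ∂_2 = (27 − 8) − 18 = 1, and ∂_2 has invariant factor 2 > 1, so H_1 ≅ Z ⊕ Z_2.
  H_2: rank ker ∂_2 − rank ∂_3 = (18 − 18) − 0 = 0, and there is no ∂_3, so H_2 ≅ 0.

As a check, the Euler characteristic is 9 − 27 + 18 = 0, which agrees with 1 − 1 + 0 = 0.

Hence the Betti numbers are b_0 = 1, b_1 = 1, b_2 = 0.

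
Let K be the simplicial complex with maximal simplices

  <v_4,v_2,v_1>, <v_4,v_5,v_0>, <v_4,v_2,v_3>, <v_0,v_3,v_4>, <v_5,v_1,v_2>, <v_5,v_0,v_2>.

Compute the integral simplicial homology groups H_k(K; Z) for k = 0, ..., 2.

Order the vertices as v_0 < v_1 < v_2 < v_3 < v_4 < v_5. Listing each simplex with vertices in this order, K has dimension 2 with simplices:

  0-simplices (6): [v_0], [v_1], [v_2], [v_3], [v_4], [v_5]
  1-simplices (12): [v_0,v_2], [v_0,v_3], [v_0,v_4], [v_0,v_5], [v_1,v_2], [v_1,v_4], [v_1,v_5], [v_2,v_3], [v_2,v_4], [v_2,v_5], [v_3,v_4], [v_4,v_5]
  2-simplices (6): [v_0,v_2,v_5], [v_0,v_3,v_4], [v_0,v_4,v_5], [v_1,v_2,v_4], [v_1,v_2,v_5], [v_2,v_3,v_4]

Hence C_0 ≅ Z^6, C_1 ≅ Z^12, C_2 ≅ Z^6.

∂_1: C_1 → C_0 sends each edge [p,q] (with p < q) to q − p. For instance
  ∂[v_2,v_3] = [v_3] − [v_2].
As a 6×12 matrix over Z this has rank 5, with invariant factors (1,1,1,1,1).

∂_2: C_2 → C_1 sends each 2-simplex [p,q,r] to [q,r] − [p,r] + [p,q]. For instance
  ∂[v_1,v_2,v_5] = [v_2,v_5] − [v_1,v_5] + [v_1,v_2],
  ∂[v_0,v_4,v_5] = [v_4,v_5] − [v_0,v_5] + [v_0,v_4].
As a 12×6 matrix over Z this has rank 6, with invariant factors (1,1,1,1,1,1).

From H_k ≅ ker(∂_k) / im(∂_{k+1}) we obtain:

  H_0: rank C_0 − rank ∂_1 = 6 − 5 = 1, and the invariant factors of ∂_1 are all 1, so H_0 = Z.
  H_1: rank ker ∂_1 − rank ∂_2 = (12 − 5) − 6 = 1, and the invariant factors of ∂_2 are all 1, so H_1 = Z.
  H_2: rank ker ∂_2 − rank ∂_3 = (6 − 6) − 0 = 0, and there is no ∂_3, so H_2 = 0.

(K is a triangulation of the cylinder S^1 x I.)

H_0 ≅ Z,  H_1 ≅ Z,  H_2 = 0.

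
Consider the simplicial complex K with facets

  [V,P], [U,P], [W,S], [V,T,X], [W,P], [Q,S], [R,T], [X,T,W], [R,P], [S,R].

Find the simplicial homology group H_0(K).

H_0 ≅ Z.

We work with the vertex ordering P < Q < R < S < T < U < V < W < X. The simplices of K, each written with vertices in increasing order, are:

  0-simplices (9): P, Q, R, S, T, U, V, W, X
  1-simplices (13): PR, PU, PV, PW, QS, RS, RT, SW, TV, TW, TX, VX, WX
  2-simplices (2): TVX, TWX

so the chain groups are C_0 ≅ Z^9, C_1 ≅ Z^13, C_2 ≅ Z^2.

Boundary ∂_1: C_1 → C_0 is given by ∂[p,q] = [q] − [p]. For instance
  ∂PR = R − P.
The 9×13 boundary matrix has rank 8 and Smith normal form diag(1,1,1,1,1,1,1,1).

∂_2: C_2 → C_1 acts by ∂[p,q,r] = [q,r] − [p,r] + [p,q]. For instance
  ∂TVX = VX − TX + TV,
  ∂TWX = WX − TX + TW.
As a 13×2 matrix over Z this has rank 2, with invariant factors (1,1).

Now H_k = ker ∂_k / im ∂_{k+1}, so:

  H_0: rank C_0 − rank ∂_1 = 9 − 8 = 1, and the invariant factors of ∂_1 are all 1, so H_0 ≅ Z.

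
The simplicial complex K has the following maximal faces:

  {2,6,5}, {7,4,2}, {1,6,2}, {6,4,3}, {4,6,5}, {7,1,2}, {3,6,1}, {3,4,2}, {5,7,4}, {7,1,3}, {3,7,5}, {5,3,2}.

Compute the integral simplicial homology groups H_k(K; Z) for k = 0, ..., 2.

K has 7 vertices, 18 edges, 12 triangles.
rank ∂_0 = 0, rank ∂_1 = 6 ⇒ b_0 = 7 − 0 − 6 = 1; all invariant factors of ∂_1 are 1 so no torsion. So H_0 = Z.
rank ∂_1 = 6, rank ∂_2 = 12 ⇒ b_1 = 18 − 6 − 12 = 0; ∂_2 has invariant factor(s) [2] giving torsion. So H_1 = Z_2.
rank ∂_2 = 12, rank ∂_3 = 0 ⇒ b_2 = 12 − 12 − 0 = 0. So H_2 = 0.

H_0 = Z,  H_1 = Z_2,  H_2 = 0.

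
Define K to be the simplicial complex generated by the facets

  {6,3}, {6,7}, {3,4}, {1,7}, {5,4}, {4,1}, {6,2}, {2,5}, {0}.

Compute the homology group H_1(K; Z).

Fix the vertex order 0 < 1 < 2 < 3 < 4 < 5 < 6 < 7 and write every simplex with vertices in increasing order. Then dim K = 1 and the simplices of K are:

  0-simplices (8): [0], [1], [2], [3], [4], [5], [6], [7]
  1-simplices (8): [1,4], [1,7], [2,5], [2,6], [3,4], [3,6], [4,5], [6,7]

giving chain groups C_0 ≅ Z^8, C_1 ≅ Z^8.

The boundary map ∂_1: C_1 → C_0 is given by ∂[p,q] = [q] − [p]. For instance
  ∂[2,5] = [5] − [2].
The resulting 8×8 matrix has rank 6, and its Smith normal form has invariant factors (1,1,1,1,1,1).

Now H_k = ker ∂_k / im ∂_{k+1}, so:

  H_1: rank ker ∂_1 − rank ∂_2 = (8 − 6) − 0 = 2, and there is no ∂_2, so H_1 ≅ Z^2.

H_1 = Z^2.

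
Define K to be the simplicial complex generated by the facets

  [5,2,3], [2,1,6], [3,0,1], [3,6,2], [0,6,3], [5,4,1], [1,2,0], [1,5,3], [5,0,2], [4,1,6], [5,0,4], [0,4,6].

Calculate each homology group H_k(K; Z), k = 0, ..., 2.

Order the vertices as 0 < 1 < 2 < 3 < 4 < 5 < 6. Listing each simplex with vertices in this order, K has dimension 2 with simplices:

  0-simplices (7): [0], [1], [2], [3], [4], [5], [6]
  1-simplices (18): [0,1], [0,2], [0,3], [0,4], [0,5], [0,6], [1,2], [1,3], [1,4], [1,5], [1,6], [2,3], [2,5], [2,6], [3,5], [3,6], [4,5], [4,6]
  2-simplices (12): [0,1,2], [0,1,3], [0,2,5], [0,3,6], [0,4,5], [0,4,6], [1,2,6], [1,3,5], [1,4,5], [1,4,6], [2,3,5], [2,3,6]

Hence C_0 ≅ Z^7, C_1 ≅ Z^18, C_2 ≅ Z^12.

The boundary map ∂_1: C_1 → C_0 is given by ∂[p,q] = [q] − [p]. For instance
  ∂[4,5] = [5] − [4].
The resulting 7×18 matrix has rank 6, and its Smith normal form has invariant factors (1,1,1,1,1,1).

The boundary map ∂_2: C_2 → C_1 acts by ∂[p,q,r] = [q,r] − [p,r] + [p,q]. For instance
  ∂[2,3,6] = [3,6] − [2,6] + [2,3],
  ∂[0,1,3] = [1,3] − [0,3] + [0,1].
The 18×12 boundary matrix has rank 12 and Smith normal form diag(1,1,1,1,1,1,1,1,1,1,1,2).

Computing H_k = (kernel of ∂_k) / (image of ∂_{k+1}):

  H_0: rank C_0 − rank ∂_1 = 7 − 6 = 1, and the invariant factors of ∂_1 are all 1, so H_0 = Z.
  H_1: rank ker ∂_1 − rank ∂_2 = (18 − 6) − 12 = 0, and ∂_2 has invariant factor 2 > 1, so H_1 = Z/2Z.
  H_2: rank ker ∂_2 − rank ∂_3 = (12 − 12) − 0 = 0, and there is no ∂_3, so H_2 = 0.

As a check, the Euler characteristic is 7 − 18 + 12 = 1, which agrees with 1 − 0 + 0 = 1.

H_0 ≅ Z,  H_1 ≅ Z/2Z,  H_2 = 0.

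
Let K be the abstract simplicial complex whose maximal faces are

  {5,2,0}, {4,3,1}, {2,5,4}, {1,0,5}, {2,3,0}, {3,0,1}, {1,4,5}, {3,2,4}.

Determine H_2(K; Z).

Order the vertices as 0 < 1 < 2 < 3 < 4 < 5. Listing each simplex with vertices in this order, K has dimension 2 with simplices:

  0-simplices (6): [0], [1], [2], [3], [4], [5]
  1-simplices (12): [0,1], [0,2], [0,3], [0,5], [1,3], [1,4], [1,5], [2,3], [2,4], [2,5], [3,4], [4,5]
  2-simplices (8): [0,1,3], [0,1,5], [0,2,3], [0,2,5], [1,3,4], [1,4,5], [2,3,4], [2,4,5]

giving chain groups C_0 ≅ Z^6, C_1 ≅ Z^12, C_2 ≅ Z^8.

Boundary ∂_1: C_1 → C_0 maps an edge to its endpoints' difference, ∂[p,q] = q − p. For instance
  ∂[0,3] = [3] − [0].
The 6×12 boundary matrix has rank 5 and Smith normal form diag(1,1,1,1,1).

The boundary map ∂_2: C_2 → C_1 sends each 2-simplex [p,q,r] to [q,r] − [p,r] + [p,q]. For instance
  ∂[0,1,5] = [1,5] − [0,5] + [0,1],
  ∂[2,4,5] = [4,5] − [2,5] + [2,4].
The 12×8 boundary matrix has rank 7 and Smith normal form diag(1,1,1,1,1,1,1).

Reading off H_k = ker ∂_k / im ∂_{k+1}:

  H_2: rank ker ∂_2 − rank ∂_3 = (8 − 7) − 0 = 1, and there is no ∂_3, so H_2 ≅ Z.

H_2 ≅ Z.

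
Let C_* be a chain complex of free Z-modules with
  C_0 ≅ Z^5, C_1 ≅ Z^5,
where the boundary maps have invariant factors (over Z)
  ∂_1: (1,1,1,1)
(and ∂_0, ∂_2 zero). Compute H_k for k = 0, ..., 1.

H_0 = Z,  H_1 = Z.

H_0: b_0 = 5 − 0 − 4 = 1; torsion from ∂_1 factors > 1: none. So H_0 = Z.
H_1: b_1 = 5 − 4 − 0 = 1; torsion from ∂_2 factors > 1: none. So H_1 = Z.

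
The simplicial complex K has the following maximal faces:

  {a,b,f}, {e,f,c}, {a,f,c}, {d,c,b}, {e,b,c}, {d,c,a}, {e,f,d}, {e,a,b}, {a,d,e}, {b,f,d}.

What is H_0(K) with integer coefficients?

H_0 = Z.

Order the vertices as a < b < c < d < e < f. Listing each simplex with vertices in this order, K has dimension 2 with simplices:

  0-simplices (6): a, b, c, d, e, f
  1-simplices (15): ab, ac, ad, ae, af, bc, bd, be, bf, cd, ce, cf, de, df, ef
  2-simplices (10): abe, abf, acd, acf, ade, bcd, bce, bdf, cef, def

so the chain groups are C_0 ≅ Z^6, C_1 ≅ Z^15, C_2 ≅ Z^10.

Boundary ∂_1: C_1 → C_0 is given by ∂[p,q] = [q] − [p]. For instance
  ∂df = f − d.
The resulting 6×15 matrix has rank 5, and its Smith normal form has invariant factors (1,1,1,1,1).

Boundary ∂_2: C_2 → C_1 maps a triangle to the signed sum of its edges. For instance
  ∂cef = ef − cf + ce,
  ∂acf = cf − af + ac.
The 15×10 boundary matrix has rank 10 and Smith normal form diag(1,1,1,1,1,1,1,1,1,2).

Reading off H_k = ker ∂_k / im ∂_{k+1}:

  H_0: rank C_0 − rank ∂_1 = 6 − 5 = 1, and the invariant factors of ∂_1 are all 1, so H_0 ≅ Z.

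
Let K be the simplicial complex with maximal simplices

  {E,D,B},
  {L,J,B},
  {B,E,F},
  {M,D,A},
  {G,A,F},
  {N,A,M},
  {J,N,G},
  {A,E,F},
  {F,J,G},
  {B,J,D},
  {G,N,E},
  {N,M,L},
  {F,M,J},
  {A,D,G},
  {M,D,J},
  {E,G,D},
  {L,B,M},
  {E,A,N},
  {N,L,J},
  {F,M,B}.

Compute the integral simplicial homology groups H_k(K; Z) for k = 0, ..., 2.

H_0 = Z,  H_1 = Z ⊕ Z_2,  H_2 = 0.

Take the total order A < B < D < E < F < G < J < L < M < N on the vertex set. Then K (dimension 2) consists of the simplices:

  0-simplices (10): A, B, D, E, F, G, J, L, M, N
  1-simplices (30): AD, AE, AF, AG, AM, AN, BD, BE, BF, BJ, BL, BM, DE, DG, DJ, DM, EF, EG, EN, FG, FJ, FM, GJ, GN, JL, JM, JN, LM, LN, MN
  2-simplices (20): ADG, ADM, AEF, AEN, AFG, AMN, BDE, BDJ, BEF, BFM, BJL, BLM, DEG, DJM, EGN, FGJ, FJM, GJN, JLN, LMN

giving chain groups C_0 ≅ Z^10, C_1 ≅ Z^30, C_2 ≅ Z^20.

The boundary map ∂_1: C_1 → C_0 is given by ∂[p,q] = [q] − [p].
This gives a 10×30 integer matrix of rank 9; reducing to Smith normal form yields diagonal entries (1,1,1,1,1,1,1,1,1).

Boundary ∂_2: C_2 → C_1 acts by ∂[p,q,r] = [q,r] − [p,r] + [p,q]. For instance
  ∂ADG = DG − AG + AD,
  ∂FGJ = GJ − FJ + FG.
As a 30×20 matrix over Z this has rank 20, with invariant factors (1,1,1,1,1,1,1,1,1,1,1,1,1,1,1,1,1,1,1,2).

Now H_k = ker ∂_k / im ∂_{k+1}, so:

  H_0: rank C_0 − rank ∂_1 = 10 − 9 = 1, and the invariant factors of ∂_1 are all 1, so H_0 = Z.
  H_1: rank ker ∂_1 − rank ∂_2 = (30 − 9) − 20 = 1, and ∂_2 has invariant factor 2 > 1, so H_1 = Z ⊕ Z_2.
  H_2: rank ker ∂_2 − rank ∂_3 = (20 − 20) − 0 = 0, and there is no ∂_3, so H_2 = 0.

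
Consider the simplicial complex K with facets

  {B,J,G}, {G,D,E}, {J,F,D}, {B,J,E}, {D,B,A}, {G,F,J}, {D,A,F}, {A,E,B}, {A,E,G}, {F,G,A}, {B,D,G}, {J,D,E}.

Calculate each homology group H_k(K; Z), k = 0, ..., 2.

Order the vertices as A < B < D < E < F < G < J. Listing each simplex with vertices in this order, K has dimension 2 with simplices:

  0-simplices (7): A, B, D, E, F, G, J
  1-simplices (18): AB, AD, AE, AF, AG, BD, BE, BG, BJ, DE, DF, DG, DJ, EG, EJ, FG, FJ, GJ
  2-simplices (12): ABD, ABE, ADF, AEG, AFG, BDG, BEJ, BGJ, DEG, DEJ, DFJ, FGJ

so the chain groups are C_0 ≅ Z^7, C_1 ≅ Z^18, C_2 ≅ Z^12.

The boundary map ∂_1: C_1 → C_0 maps an edge to its endpoints' difference, ∂[p,q] = q − p. For instance
  ∂AD = D − A.
The resulting 7×18 matrix has rank 6, and its Smith normal form has invariant factors (1,1,1,1,1,1).

Boundary ∂_2: C_2 → C_1 sends each 2-simplex [p,q,r] to [q,r] − [p,r] + [p,q]. For instance
  ∂ABD = BD − AD + AB,
  ∂ABE = BE − AE + AB.
This gives a 18×12 integer matrix of rank 12; reducing to Smith normal form yields diagonal entries (1,1,1,1,1,1,1,1,1,1,1,2).

From H_k ≅ ker(∂_k) / im(∂_{k+1}) we obtain:

  H_0: rank C_0 − rank ∂_1 = 7 − 6 = 1, and the invariant factors of ∂_1 are all 1, so H_0 = Z.
  H_1: rank ker ∂_1 − rank ∂_2 = (18 − 6) − 12 = 0, and ∂_2 has invariant factor 2 > 1, so H_1 = Z/2Z.
  H_2: rank ker ∂_2 − rank ∂_3 = (12 − 12) − 0 = 0, and there is no ∂_3, so H_2 = 0.

As a check, the Euler characteristic is 7 − 18 + 12 = 1, which agrees with 1 − 0 + 0 = 1.
(K is a triangulation of the real projective plane RP^2.)

H_0 ≅ Z,  H_1 ≅ Z/2Z,  H_2 = 0.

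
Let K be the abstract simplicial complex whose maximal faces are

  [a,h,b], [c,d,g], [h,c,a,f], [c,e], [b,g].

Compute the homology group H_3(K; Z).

H_3 ≅ 0.

We work with the vertex ordering a < b < c < d < e < f < g < h. The simplices of K, each written with vertices in increasing order, are:

  0-simplices (8): a, b, c, d, e, f, g, h
  1-simplices (13): ab, ac, af, ah, bg, bh, cd, ce, cf, cg, ch, dg, fh
  2-simplices (6): abh, acf, ach, afh, cdg, cfh
  3-simplices (1): acfh

so the chain groups are C_0 ≅ Z^8, C_1 ≅ Z^13, C_2 ≅ Z^6, C_3 ≅ Z^1.

Boundary ∂_1: C_1 → C_0 is given by ∂[p,q] = [q] − [p].
The resulting 8×13 matrix has rank 7, and its Smith normal form has invariant factors (1,1,1,1,1,1,1).

The boundary map ∂_2: C_2 → C_1 maps a triangle to the signed sum of its edges. For instance
  ∂cfh = fh − ch + cf,
  ∂abh = bh − ah + ab.
As a 13×6 matrix over Z this has rank 5, with invariant factors (1,1,1,1,1).

The boundary map ∂_3: C_3 → C_2 sends each 3-simplex σ to the alternating sum Σ_i (−1)^i (σ with its i-th vertex removed). For instance
  ∂acfh = cfh − afh + ach − acf.
As a 6×1 matrix over Z this has rank 1, with invariant factors (1).

Reading off H_k = ker ∂_k / im ∂_{k+1}:

  H_3: rank ker ∂_3 − rank ∂_4 = (1 − 1) − 0 = 0, and there is no ∂_4, so H_3 ≅ 0.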